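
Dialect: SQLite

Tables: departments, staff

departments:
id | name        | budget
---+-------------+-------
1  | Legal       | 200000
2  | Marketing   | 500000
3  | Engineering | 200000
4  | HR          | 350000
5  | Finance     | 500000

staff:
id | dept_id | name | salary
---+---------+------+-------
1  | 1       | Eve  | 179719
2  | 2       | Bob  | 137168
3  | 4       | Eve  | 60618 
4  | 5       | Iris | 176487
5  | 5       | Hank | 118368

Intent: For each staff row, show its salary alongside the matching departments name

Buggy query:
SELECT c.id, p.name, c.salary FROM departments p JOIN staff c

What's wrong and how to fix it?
Bug: Missing join condition: each staff row is matched to all departments rows instead of just its own

Fix: Specify the join condition linking the foreign key to the parent id

Corrected query:
SELECT c.id, p.name, c.salary FROM departments p JOIN staff c ON c.dept_id = p.id

Result:
id | name      | salary
---+-----------+-------
1  | Legal     | 179719
2  | Marketing | 137168
3  | HR        | 60618 
4  | Finance   | 176487
5  | Finance   | 118368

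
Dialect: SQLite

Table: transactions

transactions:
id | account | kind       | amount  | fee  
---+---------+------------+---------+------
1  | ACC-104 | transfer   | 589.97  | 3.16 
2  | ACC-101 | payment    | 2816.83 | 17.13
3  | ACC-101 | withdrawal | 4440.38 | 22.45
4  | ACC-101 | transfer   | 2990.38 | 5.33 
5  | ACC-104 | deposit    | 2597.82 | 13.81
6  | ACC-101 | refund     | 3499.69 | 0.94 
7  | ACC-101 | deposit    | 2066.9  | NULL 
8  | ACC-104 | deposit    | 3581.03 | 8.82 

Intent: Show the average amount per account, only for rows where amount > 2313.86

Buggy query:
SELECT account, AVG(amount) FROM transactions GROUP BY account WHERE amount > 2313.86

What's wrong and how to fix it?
Bug: Row-level WHERE must come before GROUP BY in the clause order

Fix: Move the WHERE clause before GROUP BY

Corrected query:
SELECT account, AVG(amount) FROM transactions WHERE amount > 2313.86 GROUP BY account

Result:
account | AVG(amount)
--------+------------
ACC-101 | 3436.82    
ACC-104 | 3089.425   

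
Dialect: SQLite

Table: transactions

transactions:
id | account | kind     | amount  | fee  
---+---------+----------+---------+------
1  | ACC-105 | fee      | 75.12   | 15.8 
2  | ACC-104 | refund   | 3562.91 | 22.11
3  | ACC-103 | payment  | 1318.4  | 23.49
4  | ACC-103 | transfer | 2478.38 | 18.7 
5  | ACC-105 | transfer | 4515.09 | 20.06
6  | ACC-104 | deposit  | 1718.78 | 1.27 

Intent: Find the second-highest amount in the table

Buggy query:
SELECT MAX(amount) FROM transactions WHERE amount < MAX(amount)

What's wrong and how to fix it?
Bug: The inner MAX is an aggregate inside WHERE, which is not allowed

Fix: Put the inner MAX in a scalar subquery

Corrected query:
SELECT MAX(amount) FROM transactions WHERE amount < (SELECT MAX(amount) FROM transactions)

Result:
MAX(amount)
-----------
3562.91    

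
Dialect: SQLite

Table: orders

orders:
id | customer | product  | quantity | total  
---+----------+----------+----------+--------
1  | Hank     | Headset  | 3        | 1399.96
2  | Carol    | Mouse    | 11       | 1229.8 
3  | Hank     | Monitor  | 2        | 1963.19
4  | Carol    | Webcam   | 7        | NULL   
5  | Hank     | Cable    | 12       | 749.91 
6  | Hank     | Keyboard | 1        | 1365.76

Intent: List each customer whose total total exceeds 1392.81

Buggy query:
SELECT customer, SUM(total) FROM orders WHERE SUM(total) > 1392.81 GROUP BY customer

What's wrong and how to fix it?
Bug: Aggregate functions cannot appear in a WHERE clause

Fix: Use HAVING (which filters groups after aggregation) instead of WHERE

Corrected query:
SELECT customer, SUM(total) FROM orders GROUP BY customer HAVING SUM(total) > 1392.81

Result:
customer | SUM(total)
---------+-----------
Hank     | 5478.82   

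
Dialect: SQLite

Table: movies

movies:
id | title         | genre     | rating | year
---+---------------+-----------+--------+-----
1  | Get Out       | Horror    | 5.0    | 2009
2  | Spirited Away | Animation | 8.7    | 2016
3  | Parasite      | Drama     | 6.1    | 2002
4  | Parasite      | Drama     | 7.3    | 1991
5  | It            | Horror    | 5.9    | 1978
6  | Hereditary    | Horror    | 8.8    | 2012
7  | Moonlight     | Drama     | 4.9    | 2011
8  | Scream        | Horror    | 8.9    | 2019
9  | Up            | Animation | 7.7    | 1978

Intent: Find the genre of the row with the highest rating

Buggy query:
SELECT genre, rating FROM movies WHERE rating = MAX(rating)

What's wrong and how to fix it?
Bug: MAX(rating) is an aggregate and cannot be used directly in WHERE

Fix: Use a subquery: WHERE rating = (SELECT MAX(rating) FROM movies)

Corrected query:
SELECT genre, rating FROM movies WHERE rating = (SELECT MAX(rating) FROM movies)

Result:
genre  | rating
-------+-------
Horror | 8.9   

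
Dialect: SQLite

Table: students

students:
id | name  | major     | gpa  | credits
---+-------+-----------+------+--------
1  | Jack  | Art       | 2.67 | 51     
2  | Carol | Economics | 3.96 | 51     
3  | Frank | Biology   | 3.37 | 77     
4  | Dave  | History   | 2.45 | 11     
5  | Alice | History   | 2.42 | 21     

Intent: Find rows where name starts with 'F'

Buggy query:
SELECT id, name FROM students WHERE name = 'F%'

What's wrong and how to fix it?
Bug: '=' compares the literal string including the % character; pattern matching needs LIKE

Fix: Replace '=' with LIKE so 'F%' is treated as a pattern

Corrected query:
SELECT id, name FROM students WHERE name LIKE 'F%'

Result:
id | name 
---+------
3  | Frank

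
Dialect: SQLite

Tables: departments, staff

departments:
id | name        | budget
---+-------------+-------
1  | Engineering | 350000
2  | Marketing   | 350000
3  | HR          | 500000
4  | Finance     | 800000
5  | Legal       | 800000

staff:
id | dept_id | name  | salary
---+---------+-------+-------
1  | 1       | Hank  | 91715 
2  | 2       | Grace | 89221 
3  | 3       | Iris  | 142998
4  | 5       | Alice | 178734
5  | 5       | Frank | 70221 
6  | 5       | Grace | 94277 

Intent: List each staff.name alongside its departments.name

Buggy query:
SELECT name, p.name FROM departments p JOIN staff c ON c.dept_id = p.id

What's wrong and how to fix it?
Bug: Both tables have a 'name' column; the unqualified reference is ambiguous

Fix: Prefix ambiguous columns with the table alias

Corrected query:
SELECT c.name, p.name FROM departments p JOIN staff c ON c.dept_id = p.id

Result:
name  | name       
------+------------
Hank  | Engineering
Grace | Marketing  
Iris  | HR         
Alice | Legal      
Frank | Legal      
Grace | Legal      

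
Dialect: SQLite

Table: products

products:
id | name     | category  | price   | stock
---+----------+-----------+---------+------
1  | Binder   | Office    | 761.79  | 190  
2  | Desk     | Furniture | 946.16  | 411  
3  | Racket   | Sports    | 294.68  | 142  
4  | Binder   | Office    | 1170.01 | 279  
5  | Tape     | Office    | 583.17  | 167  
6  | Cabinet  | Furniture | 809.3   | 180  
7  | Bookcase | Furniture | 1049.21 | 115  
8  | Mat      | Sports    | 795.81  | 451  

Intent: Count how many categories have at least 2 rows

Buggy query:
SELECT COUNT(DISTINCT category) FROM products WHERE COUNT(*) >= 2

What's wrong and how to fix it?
Bug: COUNT(*) cannot appear in WHERE; the per-group count doesn't exist yet

Fix: Use a subquery that GROUPs and filters with HAVING, then count its rows

Corrected query:
SELECT COUNT(*) FROM (SELECT category FROM products GROUP BY category HAVING COUNT(*) >= 2)

Result:
COUNT(*)
--------
3       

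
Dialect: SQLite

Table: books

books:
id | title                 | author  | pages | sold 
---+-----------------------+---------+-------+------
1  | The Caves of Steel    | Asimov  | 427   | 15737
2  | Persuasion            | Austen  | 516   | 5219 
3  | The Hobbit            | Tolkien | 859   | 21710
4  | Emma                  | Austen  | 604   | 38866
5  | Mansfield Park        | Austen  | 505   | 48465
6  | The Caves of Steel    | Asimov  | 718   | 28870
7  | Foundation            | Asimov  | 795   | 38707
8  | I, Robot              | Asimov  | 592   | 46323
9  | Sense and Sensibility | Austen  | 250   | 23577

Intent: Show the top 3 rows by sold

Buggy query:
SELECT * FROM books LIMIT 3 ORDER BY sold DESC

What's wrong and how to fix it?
Bug: LIMIT must come after ORDER BY

Fix: Sort with ORDER BY, then apply LIMIT

Corrected query:
SELECT * FROM books ORDER BY sold DESC LIMIT 3

Result:
id | title          | author | pages | sold 
---+----------------+--------+-------+------
5  | Mansfield Park | Austen | 505   | 48465
8  | I, Robot       | Asimov | 592   | 46323
4  | Emma           | Austen | 604   | 38866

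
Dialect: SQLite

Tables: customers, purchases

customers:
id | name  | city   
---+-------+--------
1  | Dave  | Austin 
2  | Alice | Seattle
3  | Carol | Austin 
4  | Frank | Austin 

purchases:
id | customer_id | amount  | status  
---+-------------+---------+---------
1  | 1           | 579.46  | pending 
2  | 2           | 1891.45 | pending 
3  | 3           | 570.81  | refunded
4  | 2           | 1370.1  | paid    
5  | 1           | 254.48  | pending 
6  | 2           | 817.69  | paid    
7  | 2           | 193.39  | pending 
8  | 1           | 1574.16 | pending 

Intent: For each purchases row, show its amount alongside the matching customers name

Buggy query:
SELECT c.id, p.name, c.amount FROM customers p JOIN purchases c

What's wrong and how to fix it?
Bug: JOIN with no ON clause produces a cartesian product; every purchases row pairs with every customers row

Fix: Specify the join condition linking the foreign key to the parent id

Corrected query:
SELECT c.id, p.name, c.amount FROM customers p JOIN purchases c ON c.customer_id = p.id

Result:
id | name  | amount 
---+-------+--------
1  | Dave  | 579.46 
2  | Alice | 1891.45
3  | Carol | 570.81 
4  | Alice | 1370.1 
5  | Dave  | 254.48 
6  | Alice | 817.69 
7  | Alice | 193.39 
8  | Dave  | 1574.16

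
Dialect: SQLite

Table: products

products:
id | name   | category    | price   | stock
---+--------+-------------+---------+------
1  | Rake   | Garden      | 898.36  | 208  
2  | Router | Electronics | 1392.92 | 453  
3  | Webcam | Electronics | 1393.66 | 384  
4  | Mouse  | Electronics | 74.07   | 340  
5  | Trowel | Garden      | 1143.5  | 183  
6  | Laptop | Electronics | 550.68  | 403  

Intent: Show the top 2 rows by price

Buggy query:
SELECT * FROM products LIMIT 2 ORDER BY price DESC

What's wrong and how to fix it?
Bug: ORDER BY cannot follow LIMIT; LIMIT is the final clause

Fix: Swap the clauses: ORDER BY first, then LIMIT

Corrected query:
SELECT * FROM products ORDER BY price DESC LIMIT 2

Result:
id | name   | category    | price   | stock
---+--------+-------------+---------+------
3  | Webcam | Electronics | 1393.66 | 384  
2  | Router | Electronics | 1392.92 | 453  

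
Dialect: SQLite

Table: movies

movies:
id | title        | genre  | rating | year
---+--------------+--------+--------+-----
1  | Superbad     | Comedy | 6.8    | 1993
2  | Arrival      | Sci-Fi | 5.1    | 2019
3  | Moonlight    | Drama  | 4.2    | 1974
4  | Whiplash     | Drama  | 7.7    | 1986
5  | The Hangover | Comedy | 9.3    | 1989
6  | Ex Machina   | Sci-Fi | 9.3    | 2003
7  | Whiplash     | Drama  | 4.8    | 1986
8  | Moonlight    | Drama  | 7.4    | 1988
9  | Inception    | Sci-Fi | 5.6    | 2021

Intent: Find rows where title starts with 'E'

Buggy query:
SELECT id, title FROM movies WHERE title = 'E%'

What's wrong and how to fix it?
Bug: '=' compares the literal string including the % character; pattern matching needs LIKE

Fix: Use LIKE for wildcard pattern matching

Corrected query:
SELECT id, title FROM movies WHERE title LIKE 'E%'

Result:
id | title     
---+-----------
6  | Ex Machina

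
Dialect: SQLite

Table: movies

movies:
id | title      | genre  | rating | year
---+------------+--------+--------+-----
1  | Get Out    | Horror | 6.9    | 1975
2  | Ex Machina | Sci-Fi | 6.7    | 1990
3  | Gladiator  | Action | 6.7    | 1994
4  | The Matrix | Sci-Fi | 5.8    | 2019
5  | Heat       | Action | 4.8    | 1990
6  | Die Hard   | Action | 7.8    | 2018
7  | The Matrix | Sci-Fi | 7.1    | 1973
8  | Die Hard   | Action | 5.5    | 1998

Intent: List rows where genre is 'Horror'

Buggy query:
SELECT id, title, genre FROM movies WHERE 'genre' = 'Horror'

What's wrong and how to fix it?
Bug: Single quotes denote string literals in SQL; the column name is being compared as a constant string

Fix: Reference the column as genre without single quotes

Corrected query:
SELECT id, title, genre FROM movies WHERE genre = 'Horror'

Result:
id | title   | genre 
---+---------+-------
1  | Get Out | Horror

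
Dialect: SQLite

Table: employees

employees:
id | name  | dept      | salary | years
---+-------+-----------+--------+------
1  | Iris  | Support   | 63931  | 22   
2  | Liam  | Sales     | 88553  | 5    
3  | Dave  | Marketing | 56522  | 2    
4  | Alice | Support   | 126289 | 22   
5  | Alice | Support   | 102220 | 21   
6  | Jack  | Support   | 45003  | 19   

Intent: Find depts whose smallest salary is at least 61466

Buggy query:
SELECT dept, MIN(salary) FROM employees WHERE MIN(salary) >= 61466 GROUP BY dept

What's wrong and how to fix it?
Bug: MIN() in WHERE is a misuse of aggregate

Fix: Use HAVING for the per-group MIN condition

Corrected query:
SELECT dept, MIN(salary) FROM employees GROUP BY dept HAVING MIN(salary) >= 61466

Result:
dept  | MIN(salary)
------+------------
Sales | 88553      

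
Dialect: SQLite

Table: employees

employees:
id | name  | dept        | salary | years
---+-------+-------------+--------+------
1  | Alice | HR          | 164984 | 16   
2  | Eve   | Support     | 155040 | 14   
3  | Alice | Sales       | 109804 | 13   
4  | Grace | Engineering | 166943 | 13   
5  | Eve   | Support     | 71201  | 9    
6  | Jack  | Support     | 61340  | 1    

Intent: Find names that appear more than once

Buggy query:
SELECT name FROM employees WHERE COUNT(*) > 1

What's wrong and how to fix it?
Bug: WHERE can't reference COUNT(*); aggregates are computed after WHERE

Fix: GROUP BY name, then filter groups with HAVING COUNT(*) > 1

Corrected query:
SELECT name FROM employees GROUP BY name HAVING COUNT(*) > 1

Result:
name 
-----
Alice
Eve  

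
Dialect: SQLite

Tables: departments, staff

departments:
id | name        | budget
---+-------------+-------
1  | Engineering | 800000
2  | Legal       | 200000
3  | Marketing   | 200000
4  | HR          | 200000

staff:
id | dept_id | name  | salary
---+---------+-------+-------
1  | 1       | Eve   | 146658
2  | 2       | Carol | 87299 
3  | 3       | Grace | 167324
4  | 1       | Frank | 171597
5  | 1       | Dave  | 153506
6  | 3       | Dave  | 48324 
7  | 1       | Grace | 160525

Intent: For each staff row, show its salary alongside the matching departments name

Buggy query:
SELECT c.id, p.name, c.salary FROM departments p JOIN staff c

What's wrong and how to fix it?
Bug: JOIN with no ON clause produces a cartesian product; every staff row pairs with every departments row

Fix: Specify the join condition linking the foreign key to the parent id

Corrected query:
SELECT c.id, p.name, c.salary FROM departments p JOIN staff c ON c.dept_id = p.id

Result:
id | name        | salary
---+-------------+-------
1  | Engineering | 146658
2  | Legal       | 87299 
3  | Marketing   | 167324
4  | Engineering | 171597
5  | Engineering | 153506
6  | Marketing   | 48324 
7  | Engineering | 160525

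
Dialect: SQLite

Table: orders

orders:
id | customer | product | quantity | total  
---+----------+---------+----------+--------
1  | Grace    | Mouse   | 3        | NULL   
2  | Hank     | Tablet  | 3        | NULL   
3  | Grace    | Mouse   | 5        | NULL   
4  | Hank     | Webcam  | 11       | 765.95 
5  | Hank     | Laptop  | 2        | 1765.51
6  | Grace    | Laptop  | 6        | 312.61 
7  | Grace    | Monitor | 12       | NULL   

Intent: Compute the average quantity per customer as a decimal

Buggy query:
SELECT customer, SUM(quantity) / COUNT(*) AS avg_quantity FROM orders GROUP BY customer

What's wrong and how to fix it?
Bug: SUM(quantity) and COUNT(*) are both integers; the division truncates the fractional part

Fix: Multiply by 1.0 (or CAST to REAL) to force floating-point division

Corrected query:
SELECT customer, SUM(quantity) * 1.0 / COUNT(*) AS avg_quantity FROM orders GROUP BY customer

Result:
customer | avg_quantity
---------+-------------
Grace    | 6.5         
Hank     | 5.333333    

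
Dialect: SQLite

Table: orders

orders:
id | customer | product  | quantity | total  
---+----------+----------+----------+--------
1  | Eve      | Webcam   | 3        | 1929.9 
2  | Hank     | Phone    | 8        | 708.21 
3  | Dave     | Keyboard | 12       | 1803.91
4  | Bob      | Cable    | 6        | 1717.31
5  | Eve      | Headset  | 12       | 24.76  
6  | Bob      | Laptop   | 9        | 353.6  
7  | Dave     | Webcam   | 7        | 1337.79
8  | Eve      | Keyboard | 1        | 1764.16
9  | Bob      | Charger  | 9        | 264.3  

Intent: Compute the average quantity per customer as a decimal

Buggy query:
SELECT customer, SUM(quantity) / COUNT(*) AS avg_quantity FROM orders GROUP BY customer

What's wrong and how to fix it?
Bug: Both operands are integers, so '/' performs integer division and truncates

Fix: Cast one side to REAL so the division keeps the fractional part

Corrected query:
SELECT customer, SUM(quantity) * 1.0 / COUNT(*) AS avg_quantity FROM orders GROUP BY customer

Result:
customer | avg_quantity
---------+-------------
Bob      | 8           
Dave     | 9.5         
Eve      | 5.333333    
Hank     | 8           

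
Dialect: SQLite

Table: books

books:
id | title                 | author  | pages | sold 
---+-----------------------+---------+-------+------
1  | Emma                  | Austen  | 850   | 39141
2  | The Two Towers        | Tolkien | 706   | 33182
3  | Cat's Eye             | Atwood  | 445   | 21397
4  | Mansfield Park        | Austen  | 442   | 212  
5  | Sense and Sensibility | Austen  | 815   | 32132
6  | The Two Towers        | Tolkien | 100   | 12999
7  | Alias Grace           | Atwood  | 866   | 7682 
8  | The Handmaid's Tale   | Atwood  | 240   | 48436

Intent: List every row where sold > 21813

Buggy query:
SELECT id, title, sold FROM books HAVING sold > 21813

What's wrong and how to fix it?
Bug: This is a non-aggregate query (no GROUP BY, no aggregates), so in SQLite the HAVING clause is invalid here; a row-level condition belongs in WHERE

Fix: Use WHERE for row-level filtering

Corrected query:
SELECT id, title, sold FROM books WHERE sold > 21813

Result:
id | title                 | sold 
---+-----------------------+------
1  | Emma                  | 39141
2  | The Two Towers        | 33182
5  | Sense and Sensibility | 32132
8  | The Handmaid's Tale   | 48436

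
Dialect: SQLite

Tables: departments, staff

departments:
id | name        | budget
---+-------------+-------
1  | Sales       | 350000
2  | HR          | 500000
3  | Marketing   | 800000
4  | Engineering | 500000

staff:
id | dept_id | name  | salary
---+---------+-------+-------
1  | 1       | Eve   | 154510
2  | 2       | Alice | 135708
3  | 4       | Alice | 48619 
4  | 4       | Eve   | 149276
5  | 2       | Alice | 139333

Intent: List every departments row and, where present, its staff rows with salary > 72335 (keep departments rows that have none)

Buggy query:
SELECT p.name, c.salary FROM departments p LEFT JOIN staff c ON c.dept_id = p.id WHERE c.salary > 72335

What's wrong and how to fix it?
Bug: A WHERE condition on the right-hand table after LEFT JOIN drops unmatched parents

Fix: Move the right-table condition into the ON clause so unmatched parents are kept

Corrected query:
SELECT p.name, c.salary FROM departments p LEFT JOIN staff c ON c.dept_id = p.id AND c.salary > 72335

Result:
name        | salary
------------+-------
Sales       | 154510
HR          | 135708
HR          | 139333
Marketing   | NULL  
Engineering | 149276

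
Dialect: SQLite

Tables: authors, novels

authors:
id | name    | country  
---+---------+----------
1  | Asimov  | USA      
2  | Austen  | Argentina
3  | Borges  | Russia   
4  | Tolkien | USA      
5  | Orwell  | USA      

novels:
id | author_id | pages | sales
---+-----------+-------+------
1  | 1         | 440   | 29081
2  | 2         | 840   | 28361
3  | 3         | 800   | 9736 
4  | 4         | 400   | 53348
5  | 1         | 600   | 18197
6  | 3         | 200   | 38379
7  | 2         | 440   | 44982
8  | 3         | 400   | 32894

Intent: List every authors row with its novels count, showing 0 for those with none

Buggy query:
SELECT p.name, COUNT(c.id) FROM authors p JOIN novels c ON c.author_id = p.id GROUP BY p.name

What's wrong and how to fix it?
Bug: An inner join excludes parents with zero children

Fix: Switch to LEFT JOIN to retain unmatched parent rows

Corrected query:
SELECT p.name, COUNT(c.id) FROM authors p LEFT JOIN novels c ON c.author_id = p.id GROUP BY p.name

Result:
name    | COUNT(c.id)
--------+------------
Asimov  | 2          
Austen  | 2          
Borges  | 3          
Orwell  | 0          
Tolkien | 1          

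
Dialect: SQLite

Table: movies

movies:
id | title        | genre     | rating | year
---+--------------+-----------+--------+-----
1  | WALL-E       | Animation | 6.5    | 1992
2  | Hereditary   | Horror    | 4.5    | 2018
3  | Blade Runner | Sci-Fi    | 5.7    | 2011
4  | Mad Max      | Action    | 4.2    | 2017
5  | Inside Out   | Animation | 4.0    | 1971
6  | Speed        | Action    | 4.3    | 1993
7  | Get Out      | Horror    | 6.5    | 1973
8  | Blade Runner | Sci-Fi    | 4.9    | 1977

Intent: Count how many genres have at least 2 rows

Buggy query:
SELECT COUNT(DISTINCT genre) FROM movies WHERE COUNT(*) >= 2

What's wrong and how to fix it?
Bug: COUNT(*) cannot appear in WHERE; the per-group count doesn't exist yet

Fix: Use a subquery that GROUPs and filters with HAVING, then count its rows

Corrected query:
SELECT COUNT(*) FROM (SELECT genre FROM movies GROUP BY genre HAVING COUNT(*) >= 2)

Result:
COUNT(*)
--------
4       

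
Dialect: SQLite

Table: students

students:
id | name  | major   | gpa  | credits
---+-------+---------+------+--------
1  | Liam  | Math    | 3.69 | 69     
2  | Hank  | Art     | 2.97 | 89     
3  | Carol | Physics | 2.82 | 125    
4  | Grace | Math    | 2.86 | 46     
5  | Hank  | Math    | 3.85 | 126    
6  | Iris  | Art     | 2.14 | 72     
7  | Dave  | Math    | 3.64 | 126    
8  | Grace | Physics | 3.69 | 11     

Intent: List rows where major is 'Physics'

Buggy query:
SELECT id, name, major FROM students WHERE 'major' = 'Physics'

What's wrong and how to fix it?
Bug: Single quotes denote string literals in SQL; the column name is being compared as a constant string

Fix: Reference the column as major without single quotes

Corrected query:
SELECT id, name, major FROM students WHERE major = 'Physics'

Result:
id | name  | major  
---+-------+--------
3  | Carol | Physics
8  | Grace | Physics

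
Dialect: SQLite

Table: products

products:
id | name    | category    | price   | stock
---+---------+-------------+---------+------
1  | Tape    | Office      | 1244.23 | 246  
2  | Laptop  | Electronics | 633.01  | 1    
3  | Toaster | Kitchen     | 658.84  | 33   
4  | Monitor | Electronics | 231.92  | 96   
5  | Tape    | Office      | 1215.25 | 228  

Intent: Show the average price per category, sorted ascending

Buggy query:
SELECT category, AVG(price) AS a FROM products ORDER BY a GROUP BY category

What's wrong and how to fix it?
Bug: GROUP BY must precede ORDER BY

Fix: Move ORDER BY to the end, after GROUP BY

Corrected query:
SELECT category, AVG(price) AS a FROM products GROUP BY category ORDER BY a

Result:
category    | a      
------------+--------
Electronics | 432.465
Kitchen     | 658.84 
Office      | 1229.74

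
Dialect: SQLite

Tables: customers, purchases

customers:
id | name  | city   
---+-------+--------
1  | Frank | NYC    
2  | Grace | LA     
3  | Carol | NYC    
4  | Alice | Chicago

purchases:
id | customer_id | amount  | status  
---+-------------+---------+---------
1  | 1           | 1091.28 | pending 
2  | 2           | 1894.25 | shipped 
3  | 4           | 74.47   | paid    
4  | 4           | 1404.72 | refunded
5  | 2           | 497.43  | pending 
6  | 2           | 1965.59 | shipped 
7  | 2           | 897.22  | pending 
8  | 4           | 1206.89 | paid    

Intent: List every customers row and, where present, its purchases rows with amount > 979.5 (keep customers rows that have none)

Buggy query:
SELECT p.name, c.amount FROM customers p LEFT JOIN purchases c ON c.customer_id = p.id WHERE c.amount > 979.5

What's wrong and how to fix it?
Bug: Filtering c.amount in WHERE discards the NULL rows produced by LEFT JOIN, turning it into an inner join

Fix: Put 'c.amount > 979.5' in the JOIN's ON clause instead of WHERE

Corrected query:
SELECT p.name, c.amount FROM customers p LEFT JOIN purchases c ON c.customer_id = p.id AND c.amount > 979.5

Result:
name  | amount 
------+--------
Frank | 1091.28
Grace | 1894.25
Grace | 1965.59
Carol | NULL   
Alice | 1206.89
Alice | 1404.72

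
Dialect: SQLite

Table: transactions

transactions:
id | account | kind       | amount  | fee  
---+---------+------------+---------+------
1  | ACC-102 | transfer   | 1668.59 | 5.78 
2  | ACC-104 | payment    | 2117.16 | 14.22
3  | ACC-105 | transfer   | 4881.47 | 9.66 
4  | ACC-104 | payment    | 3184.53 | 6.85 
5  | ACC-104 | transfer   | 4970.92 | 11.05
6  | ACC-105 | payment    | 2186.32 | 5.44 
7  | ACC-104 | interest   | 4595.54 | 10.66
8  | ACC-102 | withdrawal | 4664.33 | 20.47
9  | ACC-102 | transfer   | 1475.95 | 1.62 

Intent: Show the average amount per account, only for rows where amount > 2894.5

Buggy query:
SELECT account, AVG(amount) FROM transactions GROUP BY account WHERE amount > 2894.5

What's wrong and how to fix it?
Bug: Row-level WHERE must come before GROUP BY in the clause order

Fix: Move the WHERE clause before GROUP BY

Corrected query:
SELECT account, AVG(amount) FROM transactions WHERE amount > 2894.5 GROUP BY account

Result:
account | AVG(amount)
--------+------------
ACC-102 | 4664.33    
ACC-104 | 4250.33    
ACC-105 | 4881.47    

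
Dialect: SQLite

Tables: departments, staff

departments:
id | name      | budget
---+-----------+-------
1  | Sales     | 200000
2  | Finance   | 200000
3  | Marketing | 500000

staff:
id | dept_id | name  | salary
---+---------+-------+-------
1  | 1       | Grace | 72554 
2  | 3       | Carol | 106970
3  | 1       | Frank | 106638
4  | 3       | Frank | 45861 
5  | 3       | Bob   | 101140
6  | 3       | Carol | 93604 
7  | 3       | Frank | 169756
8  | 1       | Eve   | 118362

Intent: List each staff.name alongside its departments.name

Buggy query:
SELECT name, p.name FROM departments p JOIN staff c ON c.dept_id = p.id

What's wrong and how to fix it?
Bug: Both tables have a 'name' column; the unqualified reference is ambiguous

Fix: Prefix ambiguous columns with the table alias

Corrected query:
SELECT c.name, p.name FROM departments p JOIN staff c ON c.dept_id = p.id

Result:
name  | name     
------+----------
Grace | Sales    
Carol | Marketing
Frank | Sales    
Frank | Marketing
Bob   | Marketing
Carol | Marketing
Frank | Marketing
Eve   | Sales    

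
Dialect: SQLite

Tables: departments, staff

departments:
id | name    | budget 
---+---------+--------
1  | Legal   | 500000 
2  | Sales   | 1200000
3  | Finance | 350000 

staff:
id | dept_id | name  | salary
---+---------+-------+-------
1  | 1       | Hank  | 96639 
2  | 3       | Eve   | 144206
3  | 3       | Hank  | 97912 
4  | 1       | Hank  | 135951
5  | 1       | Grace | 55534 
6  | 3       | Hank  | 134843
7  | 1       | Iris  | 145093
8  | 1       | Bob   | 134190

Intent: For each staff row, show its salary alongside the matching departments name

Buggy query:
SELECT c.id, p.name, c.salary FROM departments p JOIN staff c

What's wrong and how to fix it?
Bug: JOIN with no ON clause produces a cartesian product; every staff row pairs with every departments row

Fix: Specify the join condition linking the foreign key to the parent id

Corrected query:
SELECT c.id, p.name, c.salary FROM departments p JOIN staff c ON c.dept_id = p.id

Result:
id | name    | salary
---+---------+-------
1  | Legal   | 96639 
2  | Finance | 144206
3  | Finance | 97912 
4  | Legal   | 135951
5  | Legal   | 55534 
6  | Finance | 134843
7  | Legal   | 145093
8  | Legal   | 134190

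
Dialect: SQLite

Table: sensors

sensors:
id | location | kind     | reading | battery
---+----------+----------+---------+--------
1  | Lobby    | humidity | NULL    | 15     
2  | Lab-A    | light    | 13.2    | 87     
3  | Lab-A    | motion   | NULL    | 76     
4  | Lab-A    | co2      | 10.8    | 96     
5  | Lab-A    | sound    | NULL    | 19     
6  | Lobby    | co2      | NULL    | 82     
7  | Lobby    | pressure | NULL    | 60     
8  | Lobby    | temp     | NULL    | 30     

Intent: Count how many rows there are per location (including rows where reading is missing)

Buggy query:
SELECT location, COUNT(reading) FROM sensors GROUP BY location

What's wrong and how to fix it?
Bug: COUNT(reading) skips NULLs, so groups with missing reading are undercounted

Fix: Replace COUNT(reading) with COUNT(*)

Corrected query:
SELECT location, COUNT(*) FROM sensors GROUP BY location

Result:
location | COUNT(*)
---------+---------
Lab-A    | 4       
Lobby    | 4       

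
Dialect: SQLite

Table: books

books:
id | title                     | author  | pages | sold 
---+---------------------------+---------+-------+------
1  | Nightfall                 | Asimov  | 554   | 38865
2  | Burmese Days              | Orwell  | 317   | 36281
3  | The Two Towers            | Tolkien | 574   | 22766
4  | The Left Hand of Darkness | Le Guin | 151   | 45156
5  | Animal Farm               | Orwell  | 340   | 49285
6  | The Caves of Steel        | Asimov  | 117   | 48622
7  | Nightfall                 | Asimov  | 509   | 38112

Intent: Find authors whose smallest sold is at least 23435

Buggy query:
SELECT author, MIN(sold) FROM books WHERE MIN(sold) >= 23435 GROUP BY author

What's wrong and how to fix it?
Bug: Aggregates like MIN are computed per group after WHERE runs

Fix: Use HAVING for the per-group MIN condition

Corrected query:
SELECT author, MIN(sold) FROM books GROUP BY author HAVING MIN(sold) >= 23435

Result:
author  | MIN(sold)
--------+----------
Asimov  | 38112    
Le Guin | 45156    
Orwell  | 36281    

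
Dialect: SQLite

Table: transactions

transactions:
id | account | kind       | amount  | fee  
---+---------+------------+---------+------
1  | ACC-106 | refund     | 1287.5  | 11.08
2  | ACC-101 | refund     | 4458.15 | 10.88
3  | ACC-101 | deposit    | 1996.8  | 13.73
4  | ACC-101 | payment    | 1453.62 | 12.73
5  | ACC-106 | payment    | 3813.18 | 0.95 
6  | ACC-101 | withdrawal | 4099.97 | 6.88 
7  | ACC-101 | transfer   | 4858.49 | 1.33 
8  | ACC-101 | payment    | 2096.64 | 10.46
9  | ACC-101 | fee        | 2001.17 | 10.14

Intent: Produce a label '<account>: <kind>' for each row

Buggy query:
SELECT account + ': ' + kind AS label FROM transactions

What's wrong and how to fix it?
Bug: SQLite uses || for string concatenation; + coerces text to numbers (yielding 0)

Fix: Use the || operator for string concatenation

Corrected query:
SELECT account || ': ' || kind AS label FROM transactions

Result:
label              
-------------------
ACC-106: refund    
ACC-101: refund    
ACC-101: deposit   
ACC-101: payment   
ACC-106: payment   
ACC-101: withdrawal
ACC-101: transfer  
ACC-101: payment   
ACC-101: fee       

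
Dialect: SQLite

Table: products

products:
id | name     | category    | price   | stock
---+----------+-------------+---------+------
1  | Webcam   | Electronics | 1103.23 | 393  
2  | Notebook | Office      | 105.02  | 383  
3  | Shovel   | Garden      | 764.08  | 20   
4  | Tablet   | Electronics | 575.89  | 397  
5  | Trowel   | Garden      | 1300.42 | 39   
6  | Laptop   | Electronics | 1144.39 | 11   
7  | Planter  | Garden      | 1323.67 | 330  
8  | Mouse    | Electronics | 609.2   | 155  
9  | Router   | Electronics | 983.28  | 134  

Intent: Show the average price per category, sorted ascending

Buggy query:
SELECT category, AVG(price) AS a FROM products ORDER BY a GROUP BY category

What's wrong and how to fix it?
Bug: GROUP BY must precede ORDER BY

Fix: Move ORDER BY to the end, after GROUP BY

Corrected query:
SELECT category, AVG(price) AS a FROM products GROUP BY category ORDER BY a

Result:
category    | a      
------------+--------
Office      | 105.02 
Electronics | 883.198
Garden      | 1129.39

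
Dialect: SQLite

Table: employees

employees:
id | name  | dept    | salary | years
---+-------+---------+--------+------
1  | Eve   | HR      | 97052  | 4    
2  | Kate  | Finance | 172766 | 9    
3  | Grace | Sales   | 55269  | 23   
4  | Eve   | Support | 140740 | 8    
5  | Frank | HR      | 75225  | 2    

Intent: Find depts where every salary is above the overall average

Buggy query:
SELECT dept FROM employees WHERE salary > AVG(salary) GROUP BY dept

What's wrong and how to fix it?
Bug: WHERE evaluates per row before aggregation, so AVG() is unavailable

Fix: Use a subquery for AVG and a HAVING MIN(...) filter so the condition holds for every row in the group

Corrected query:
SELECT dept FROM employees GROUP BY dept HAVING MIN(salary) > (SELECT AVG(salary) FROM employees)

Result:
dept   
-------
Finance
Support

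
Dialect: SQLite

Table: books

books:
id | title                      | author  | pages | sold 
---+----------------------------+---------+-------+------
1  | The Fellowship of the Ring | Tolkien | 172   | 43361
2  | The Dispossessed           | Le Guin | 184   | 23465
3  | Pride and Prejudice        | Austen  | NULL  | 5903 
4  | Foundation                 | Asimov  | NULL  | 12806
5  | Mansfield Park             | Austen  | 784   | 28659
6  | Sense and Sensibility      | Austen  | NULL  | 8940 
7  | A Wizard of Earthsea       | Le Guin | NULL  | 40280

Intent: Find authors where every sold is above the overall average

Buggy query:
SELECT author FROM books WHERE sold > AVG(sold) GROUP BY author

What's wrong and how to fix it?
Bug: WHERE evaluates per row before aggregation, so AVG() is unavailable

Fix: Compute the overall average in a scalar subquery and compare each group's MIN against it in HAVING

Corrected query:
SELECT author FROM books GROUP BY author HAVING MIN(sold) > (SELECT AVG(sold) FROM books)

Result:
author 
-------
Le Guin
Tolkien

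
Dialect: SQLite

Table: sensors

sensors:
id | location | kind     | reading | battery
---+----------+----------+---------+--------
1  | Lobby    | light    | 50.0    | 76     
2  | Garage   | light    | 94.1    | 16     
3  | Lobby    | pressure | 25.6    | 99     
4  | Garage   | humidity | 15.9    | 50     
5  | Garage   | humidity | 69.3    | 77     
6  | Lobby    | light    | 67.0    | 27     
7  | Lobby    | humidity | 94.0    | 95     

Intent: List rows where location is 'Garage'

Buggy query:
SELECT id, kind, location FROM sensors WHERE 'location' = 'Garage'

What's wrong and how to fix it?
Bug: 'location' in single quotes is a string literal, not the column; the comparison is literal-vs-literal and never true

Fix: Reference the column as location without single quotes

Corrected query:
SELECT id, kind, location FROM sensors WHERE location = 'Garage'

Result:
id | kind     | location
---+----------+---------
2  | light    | Garage  
4  | humidity | Garage  
5  | humidity | Garage  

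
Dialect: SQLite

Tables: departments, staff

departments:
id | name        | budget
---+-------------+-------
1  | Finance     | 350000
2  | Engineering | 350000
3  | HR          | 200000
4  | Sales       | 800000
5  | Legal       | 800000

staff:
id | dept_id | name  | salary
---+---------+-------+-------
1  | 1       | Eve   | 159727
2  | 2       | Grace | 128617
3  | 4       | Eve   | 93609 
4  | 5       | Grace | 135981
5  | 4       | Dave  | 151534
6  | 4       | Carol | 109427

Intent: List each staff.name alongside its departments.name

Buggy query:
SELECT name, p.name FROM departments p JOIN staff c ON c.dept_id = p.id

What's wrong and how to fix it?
Bug: Both tables have a 'name' column; the unqualified reference is ambiguous

Fix: Qualify the column with its table alias (c.name)

Corrected query:
SELECT c.name, p.name FROM departments p JOIN staff c ON c.dept_id = p.id

Result:
name  | name       
------+------------
Eve   | Finance    
Grace | Engineering
Eve   | Sales      
Grace | Legal      
Dave  | Sales      
Carol | Sales      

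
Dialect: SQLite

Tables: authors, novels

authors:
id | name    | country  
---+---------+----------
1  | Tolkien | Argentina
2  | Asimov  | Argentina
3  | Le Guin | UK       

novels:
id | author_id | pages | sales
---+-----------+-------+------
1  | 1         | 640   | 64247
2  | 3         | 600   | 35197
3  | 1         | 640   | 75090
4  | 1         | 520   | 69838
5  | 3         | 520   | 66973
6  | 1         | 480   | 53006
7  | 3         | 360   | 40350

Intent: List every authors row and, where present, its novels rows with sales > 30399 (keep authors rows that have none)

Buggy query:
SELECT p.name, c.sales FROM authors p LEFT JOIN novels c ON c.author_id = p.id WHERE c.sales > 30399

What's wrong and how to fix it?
Bug: A WHERE condition on the right-hand table after LEFT JOIN drops unmatched parents

Fix: Put 'c.sales > 30399' in the JOIN's ON clause instead of WHERE

Corrected query:
SELECT p.name, c.sales FROM authors p LEFT JOIN novels c ON c.author_id = p.id AND c.sales > 30399

Result:
name    | sales
--------+------
Tolkien | 53006
Tolkien | 64247
Tolkien | 69838
Tolkien | 75090
Asimov  | NULL 
Le Guin | 35197
Le Guin | 40350
Le Guin | 66973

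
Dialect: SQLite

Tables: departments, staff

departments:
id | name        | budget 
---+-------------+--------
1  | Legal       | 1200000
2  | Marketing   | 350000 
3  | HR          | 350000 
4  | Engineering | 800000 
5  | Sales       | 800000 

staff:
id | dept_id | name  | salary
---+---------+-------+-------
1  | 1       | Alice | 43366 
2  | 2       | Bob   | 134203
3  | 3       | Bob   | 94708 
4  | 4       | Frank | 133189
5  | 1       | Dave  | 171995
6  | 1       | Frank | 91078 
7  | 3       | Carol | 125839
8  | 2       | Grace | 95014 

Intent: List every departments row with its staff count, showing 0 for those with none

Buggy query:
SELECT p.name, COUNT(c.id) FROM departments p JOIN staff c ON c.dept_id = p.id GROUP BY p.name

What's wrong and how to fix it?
Bug: INNER JOIN drops departments rows that have no matching staff rows

Fix: Switch to LEFT JOIN to retain unmatched parent rows

Corrected query:
SELECT p.name, COUNT(c.id) FROM departments p LEFT JOIN staff c ON c.dept_id = p.id GROUP BY p.name

Result:
name        | COUNT(c.id)
------------+------------
Engineering | 1          
HR          | 2          
Legal       | 3          
Marketing   | 2          
Sales       | 0          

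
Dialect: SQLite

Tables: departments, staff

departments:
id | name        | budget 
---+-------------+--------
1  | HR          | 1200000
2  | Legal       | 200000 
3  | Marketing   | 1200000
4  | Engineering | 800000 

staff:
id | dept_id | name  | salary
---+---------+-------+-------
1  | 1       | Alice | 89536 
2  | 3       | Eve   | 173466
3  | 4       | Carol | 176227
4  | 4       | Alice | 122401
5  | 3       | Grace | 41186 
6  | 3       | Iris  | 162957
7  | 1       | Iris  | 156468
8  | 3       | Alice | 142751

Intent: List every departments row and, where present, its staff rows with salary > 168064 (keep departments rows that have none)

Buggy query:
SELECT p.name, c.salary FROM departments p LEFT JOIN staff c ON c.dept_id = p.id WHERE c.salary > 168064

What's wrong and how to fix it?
Bug: Filtering c.salary in WHERE discards the NULL rows produced by LEFT JOIN, turning it into an inner join

Fix: Put 'c.salary > 168064' in the JOIN's ON clause instead of WHERE

Corrected query:
SELECT p.name, c.salary FROM departments p LEFT JOIN staff c ON c.dept_id = p.id AND c.salary > 168064

Result:
name        | salary
------------+-------
HR          | NULL  
Legal       | NULL  
Marketing   | 173466
Engineering | 176227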